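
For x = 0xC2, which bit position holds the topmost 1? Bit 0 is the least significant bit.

0xC2 = 11000010
The topmost 1 is at position 7 (since 2^7 = 128 ≤ 194 < 256).

7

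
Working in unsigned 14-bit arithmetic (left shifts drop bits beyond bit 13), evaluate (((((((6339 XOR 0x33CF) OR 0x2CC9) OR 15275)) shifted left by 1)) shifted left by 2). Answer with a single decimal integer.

6339 = 01100011000011
0x33CF = 11001111001111
→ XOR → 10101100001100 = 11020
0x2CC9 = 10110011001001
→ OR → 10111111001101 = 12237
15275 = 11101110101011
→ OR → 11111111101111 = 16367
→ shifted left by 1 (mod 2^14) → 11111111011110 = 16350
→ shifted left by 2 (mod 2^14) → 11111101111000 = 16248

16248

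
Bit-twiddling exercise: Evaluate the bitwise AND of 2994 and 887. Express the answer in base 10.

2994 = 101110110010
887 = 001101110111
AND → 001100110010 = 818

818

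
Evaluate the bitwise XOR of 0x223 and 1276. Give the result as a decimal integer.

1759

0x223 = 01000100011
1276 = 10011111100
XOR → 11011011111 = 1759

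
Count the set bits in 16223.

12

16223 = 11111101011111
Count the 1s: 1 + 1 + 1 + 1 + 1 + 1 + 1 + 1 + 1 + 1 + 1 + 1 = 12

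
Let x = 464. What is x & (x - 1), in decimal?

448

x = 111010000 = 464
x - 1 = 111001111
AND   = 111000000 = 448
(x & (x - 1) clears the lowest set bit of x.)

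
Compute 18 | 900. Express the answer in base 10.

18 = 0000010010
900 = 1110000100
 OR → 1110010110 = 918

918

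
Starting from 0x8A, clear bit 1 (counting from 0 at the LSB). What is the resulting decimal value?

136

x = 0010001010
bit 1 is currently 1; clear it via x & ~(1 << 1) = x & ~2
→ 0010001000 = 136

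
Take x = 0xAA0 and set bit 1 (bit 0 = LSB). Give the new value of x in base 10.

x = 101010100000
bit 1 is currently 0; set it via x | (1 << 1) = x | 2
→ 101010100010 = 2722

2722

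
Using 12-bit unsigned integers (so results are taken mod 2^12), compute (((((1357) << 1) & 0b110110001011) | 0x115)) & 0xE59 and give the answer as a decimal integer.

2073

1357 = 010101001101
→ << 1 (mod 2^12) → 101010011010 = 2714
0b110110001011 = 110110001011
→ & → 100010001010 = 2186
0x115 = 000100010101
→ | → 100110011111 = 2463
0xE59 = 111001011001
→ & → 100000011001 = 2073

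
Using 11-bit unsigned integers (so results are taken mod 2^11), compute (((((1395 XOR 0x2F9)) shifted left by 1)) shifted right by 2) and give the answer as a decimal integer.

453

1395 = 10101110011
0x2F9 = 01011111001
→ XOR → 11110001010 = 1930
→ shifted left by 1 (mod 2^11) → 11100010100 = 1812
→ shifted right by 2 → 00111000101 = 453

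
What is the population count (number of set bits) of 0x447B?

0x447B = 100010001111011
Count the 1s: 1 + 1 + 1 + 1 + 1 + 1 + 1 + 1 = 8

8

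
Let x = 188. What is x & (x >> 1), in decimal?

x = 10111100 = 188
x>>1 = 01011110
AND  = 00011100 = 28
(x & (x >> 1) has a 1 wherever x has two consecutive 1 bits.)

28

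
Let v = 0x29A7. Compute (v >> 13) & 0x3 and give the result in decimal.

1

v = 0010100110100111
Shift right by 13: 001
Mask low 2 bits: 01 = 1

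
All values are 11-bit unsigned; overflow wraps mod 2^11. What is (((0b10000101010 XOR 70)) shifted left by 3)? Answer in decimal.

864

0b10000101010 = 10000101010
70 = 00001000110
→ XOR → 10001101100 = 1132
→ shifted left by 3 (mod 2^11) → 01101100000 = 864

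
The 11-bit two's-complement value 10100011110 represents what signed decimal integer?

pattern = 10100011110 (MSB is 1 ⇒ negative)
Invert: 01011100001, add 1 → 01011100010 = 738, so the value is -738.
(Equivalently: 1310 - 2^11 = 1310 - 2048 = -738.)

-738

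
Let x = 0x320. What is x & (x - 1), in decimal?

x = 1100100000 = 800
x - 1 = 1100011111
AND   = 1100000000 = 768
(x & (x - 1) clears the lowest set bit of x.)

768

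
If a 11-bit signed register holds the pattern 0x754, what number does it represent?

-172

pattern = 11101010100 (MSB is 1 ⇒ negative)
Invert: 00010101011, add 1 → 00010101100 = 172, so the value is -172.
(Equivalently: 1876 - 2^11 = 1876 - 2048 = -172.)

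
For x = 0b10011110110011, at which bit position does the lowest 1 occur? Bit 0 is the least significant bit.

0

0b10011110110011 = 10011110110011
Trailing zeros: 0, so the lowest set bit is bit 0 (value 1).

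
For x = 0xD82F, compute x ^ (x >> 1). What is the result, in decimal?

x = 1101100000101111 = 55343
x>>1 = 0110110000010111
XOR  = 1011010000111000 = 46136
(x ^ (x >> 1) gives the standard binary-reflected Gray code of x.)

46136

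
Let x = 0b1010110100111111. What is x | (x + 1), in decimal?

x = 1010110100111111 = 44351
x + 1 = 1010110101000000
OR    = 1010110101111111 = 44415
(x | (x + 1) sets the lowest cleared bit.)

44415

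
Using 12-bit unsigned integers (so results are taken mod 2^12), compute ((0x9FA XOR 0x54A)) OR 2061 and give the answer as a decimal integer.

0x9FA = 100111111010
0x54A = 010101001010
→ XOR → 110010110000 = 3248
2061 = 100000001101
→ OR → 110010111101 = 3261

3261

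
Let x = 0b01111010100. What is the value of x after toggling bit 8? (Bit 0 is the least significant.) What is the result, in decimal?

724

x = 01111010100
bit 8 is currently 1; toggle it via x ^ (1 << 8) = x ^ 256
→ 01011010100 = 724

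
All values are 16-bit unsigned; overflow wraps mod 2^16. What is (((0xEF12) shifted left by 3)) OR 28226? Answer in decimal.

0xEF12 = 1110111100010010
→ shifted left by 3 (mod 2^16) → 0111100010010000 = 30864
28226 = 0110111001000010
→ OR → 0111111011010010 = 32466

32466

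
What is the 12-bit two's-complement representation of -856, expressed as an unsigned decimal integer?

856 in 12 bits: 001101011000
Invert: 110010100111
Add 1:  110010101000 = 3240
(Check: 2^12 - 856 = 4096 - 856 = 3240.)

3240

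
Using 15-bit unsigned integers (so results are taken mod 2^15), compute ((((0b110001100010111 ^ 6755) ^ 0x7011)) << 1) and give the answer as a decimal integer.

0b110001100010111 = 110001100010111
6755 = 001101001100011
→ ^ → 111100101110100 = 31092
0x7011 = 111000000010001
→ ^ → 000100101100101 = 2405
→ << 1 (mod 2^15) → 001001011001010 = 4810

4810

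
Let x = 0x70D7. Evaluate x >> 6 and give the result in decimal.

0x70D7 = 111000011010111
shift right by 6 → 000000111000011 = 451
(equivalently, floor(28887 / 64))

451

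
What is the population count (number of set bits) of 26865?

26865 = 110100011110001
Count the 1s: 1 + 1 + 1 + 1 + 1 + 1 + 1 + 1 = 8

8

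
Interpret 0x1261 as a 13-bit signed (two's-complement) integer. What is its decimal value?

pattern = 1001001100001 (MSB is 1 ⇒ negative)
Invert: 0110110011110, add 1 → 0110110011111 = 3487, so the value is -3487.
(Equivalently: 4705 - 2^13 = 4705 - 8192 = -3487.)

-3487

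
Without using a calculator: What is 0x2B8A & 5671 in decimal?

0x2B8A = 10101110001010
5671 = 01011000100111
AND → 00001000000010 = 514

514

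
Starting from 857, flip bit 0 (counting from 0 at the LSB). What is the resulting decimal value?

856

x = 1101011001
bit 0 is currently 1; toggle it via x ^ (1 << 0) = x ^ 1
→ 1101011000 = 856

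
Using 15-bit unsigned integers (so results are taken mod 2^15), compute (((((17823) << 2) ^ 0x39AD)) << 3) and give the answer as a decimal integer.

32392

17823 = 100010110011111
→ << 2 (mod 2^15) → 001011001111100 = 5756
0x39AD = 011100110101101
→ ^ → 010111111010001 = 12241
→ << 3 (mod 2^15) → 111111010001000 = 32392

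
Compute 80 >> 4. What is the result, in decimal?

80 = 1010000
shift right by 4 → 0000101 = 5
(equivalently, floor(80 / 16))

5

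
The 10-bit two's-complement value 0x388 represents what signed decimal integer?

-120

pattern = 1110001000 (MSB is 1 ⇒ negative)
Invert: 0001110111, add 1 → 0001111000 = 120, so the value is -120.
(Equivalently: 904 - 2^10 = 904 - 1024 = -120.)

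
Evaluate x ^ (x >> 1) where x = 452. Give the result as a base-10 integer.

x = 111000100 = 452
x>>1 = 011100010
XOR  = 100100110 = 294
(x ^ (x >> 1) gives the standard binary-reflected Gray code of x.)

294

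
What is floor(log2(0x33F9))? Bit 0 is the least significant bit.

13

0x33F9 = 11001111111001
The topmost 1 is at position 13 (since 2^13 = 8192 ≤ 13305 < 16384).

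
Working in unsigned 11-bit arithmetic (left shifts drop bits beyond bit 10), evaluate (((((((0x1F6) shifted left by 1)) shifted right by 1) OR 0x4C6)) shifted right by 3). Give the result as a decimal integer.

0x1F6 = 00111110110
→ shifted left by 1 (mod 2^11) → 01111101100 = 1004
→ shifted right by 1 → 00111110110 = 502
0x4C6 = 10011000110
→ OR → 10111110110 = 1526
→ shifted right by 3 → 00010111110 = 190

190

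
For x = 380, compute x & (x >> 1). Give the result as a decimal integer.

60

x = 101111100 = 380
x>>1 = 010111110
AND  = 000111100 = 60
(x & (x >> 1) has a 1 wherever x has two consecutive 1 bits.)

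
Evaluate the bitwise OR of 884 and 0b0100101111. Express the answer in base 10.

884 = 1101110100
b = 0100101111
 OR → 1101111111 = 895

895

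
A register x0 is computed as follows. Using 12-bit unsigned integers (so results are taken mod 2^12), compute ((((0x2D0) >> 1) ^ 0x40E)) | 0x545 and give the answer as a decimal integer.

1383

0x2D0 = 001011010000
→ >> 1 → 000101101000 = 360
0x40E = 010000001110
→ ^ → 010101100110 = 1382
0x545 = 010101000101
→ | → 010101100111 = 1383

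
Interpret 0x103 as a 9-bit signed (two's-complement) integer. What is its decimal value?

-253

pattern = 100000011 (MSB is 1 ⇒ negative)
Invert: 011111100, add 1 → 011111101 = 253, so the value is -253.
(Equivalently: 259 - 2^9 = 259 - 512 = -253.)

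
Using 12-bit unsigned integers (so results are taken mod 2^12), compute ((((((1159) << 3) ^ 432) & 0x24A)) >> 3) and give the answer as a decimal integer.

1

1159 = 010010000111
→ << 3 (mod 2^12) → 010000111000 = 1080
432 = 000110110000
→ ^ → 010110001000 = 1416
0x24A = 001001001010
→ & → 000000001000 = 8
→ >> 3 → 000000000001 = 1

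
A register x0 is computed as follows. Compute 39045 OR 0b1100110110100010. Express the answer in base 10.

39045 = 1001100010000101
b = 1100110110100010
 OR → 1101110110100111 = 56743

56743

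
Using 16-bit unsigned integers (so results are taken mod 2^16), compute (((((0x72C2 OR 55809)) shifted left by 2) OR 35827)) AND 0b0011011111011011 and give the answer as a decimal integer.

9179

0x72C2 = 0111001011000010
55809 = 1101101000000001
→ OR → 1111101011000011 = 64195
→ shifted left by 2 (mod 2^16) → 1110101100001100 = 60172
35827 = 1000101111110011
→ OR → 1110101111111111 = 60415
0b0011011111011011 = 0011011111011011
→ AND → 0010001111011011 = 9179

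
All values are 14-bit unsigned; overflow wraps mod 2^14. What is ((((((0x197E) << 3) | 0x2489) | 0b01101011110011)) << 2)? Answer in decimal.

16364

0x197E = 01100101111110
→ << 3 (mod 2^14) → 00101111110000 = 3056
0x2489 = 10010010001001
→ | → 10111111111001 = 12281
0b01101011110011 = 01101011110011
→ | → 11111111111011 = 16379
→ << 2 (mod 2^14) → 11111111101100 = 16364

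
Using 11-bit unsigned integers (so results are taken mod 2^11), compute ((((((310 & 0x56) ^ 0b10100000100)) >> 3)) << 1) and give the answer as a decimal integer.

310 = 00100110110
0x56 = 00001010110
→ & → 00000010110 = 22
0b10100000100 = 10100000100
→ ^ → 10100010010 = 1298
→ >> 3 → 00010100010 = 162
→ << 1 (mod 2^11) → 00101000100 = 324

324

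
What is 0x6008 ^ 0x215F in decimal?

16727

0x6008 = 110000000001000
0x215F = 010000101011111
XOR → 100000101010111 = 16727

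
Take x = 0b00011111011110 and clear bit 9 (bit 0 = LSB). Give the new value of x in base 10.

x = 00011111011110
bit 9 is currently 1; clear it via x & ~(1 << 9) = x & ~512
→ 00010111011110 = 1502

1502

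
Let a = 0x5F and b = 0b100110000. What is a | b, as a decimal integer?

0x5F = 001011111
b = 100110000
 OR → 101111111 = 383

383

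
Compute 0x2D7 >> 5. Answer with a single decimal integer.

0x2D7 = 1011010111
shift right by 5 → 0000010110 = 22
(equivalently, floor(727 / 32))

22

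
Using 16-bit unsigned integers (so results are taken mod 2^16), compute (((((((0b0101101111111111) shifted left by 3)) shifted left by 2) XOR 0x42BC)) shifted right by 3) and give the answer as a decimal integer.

0b0101101111111111 = 0101101111111111
→ shifted left by 3 (mod 2^16) → 1101111111111000 = 57336
→ shifted left by 2 (mod 2^16) → 0111111111100000 = 32736
0x42BC = 0100001010111100
→ XOR → 0011110101011100 = 15708
→ shifted right by 3 → 0000011110101011 = 1963

1963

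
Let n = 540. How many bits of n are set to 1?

540 = 1000011100
Count the 1s: 1 + 1 + 1 + 1 = 4

4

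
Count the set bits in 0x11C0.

0x11C0 = 1000111000000
Count the 1s: 1 + 1 + 1 + 1 = 4

4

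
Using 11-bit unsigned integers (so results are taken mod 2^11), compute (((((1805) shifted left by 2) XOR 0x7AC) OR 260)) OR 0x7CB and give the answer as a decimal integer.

1805 = 11100001101
→ shifted left by 2 (mod 2^11) → 10000110100 = 1076
0x7AC = 11110101100
→ XOR → 01110011000 = 920
260 = 00100000100
→ OR → 01110011100 = 924
0x7CB = 11111001011
→ OR → 11111011111 = 2015

2015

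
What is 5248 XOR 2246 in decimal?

5248 = 1010010000000
2246 = 0100011000110
XOR → 1110001000110 = 7238

7238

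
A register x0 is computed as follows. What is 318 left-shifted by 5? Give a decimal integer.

10176

318 = 00000100111110
shift left by 5 → 10011111000000 = 10176
(equivalently, 318 × 2^5 = 318 × 32)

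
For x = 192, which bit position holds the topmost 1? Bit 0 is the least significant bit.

192 = 11000000
The topmost 1 is at position 7 (since 2^7 = 128 ≤ 192 < 256).

7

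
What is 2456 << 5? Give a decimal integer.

2456 = 00000100110011000
shift left by 5 → 10011001100000000 = 78592
(equivalently, 2456 × 2^5 = 2456 × 32)

78592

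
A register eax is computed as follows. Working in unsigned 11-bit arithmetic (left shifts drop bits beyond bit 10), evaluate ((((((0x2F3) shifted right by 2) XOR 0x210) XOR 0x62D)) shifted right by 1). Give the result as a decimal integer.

0x2F3 = 01011110011
→ shifted right by 2 → 00010111100 = 188
0x210 = 01000010000
→ XOR → 01010101100 = 684
0x62D = 11000101101
→ XOR → 10010000001 = 1153
→ shifted right by 1 → 01001000000 = 576

576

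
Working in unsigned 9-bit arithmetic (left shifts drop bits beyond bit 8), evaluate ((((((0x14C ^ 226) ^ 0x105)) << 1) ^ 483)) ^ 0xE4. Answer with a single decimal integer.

0x14C = 101001100
226 = 011100010
→ ^ → 110101110 = 430
0x105 = 100000101
→ ^ → 010101011 = 171
→ << 1 (mod 2^9) → 101010110 = 342
483 = 111100011
→ ^ → 010110101 = 181
0xE4 = 011100100
→ ^ → 001010001 = 81

81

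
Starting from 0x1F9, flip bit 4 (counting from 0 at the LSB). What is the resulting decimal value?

489

x = 0000111111001
bit 4 is currently 1; toggle it via x ^ (1 << 4) = x ^ 16
→ 0000111101001 = 489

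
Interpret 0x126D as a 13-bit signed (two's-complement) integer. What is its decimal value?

pattern = 1001001101101 (MSB is 1 ⇒ negative)
Invert: 0110110010010, add 1 → 0110110010011 = 3475, so the value is -3475.
(Equivalently: 4717 - 2^13 = 4717 - 8192 = -3475.)

-3475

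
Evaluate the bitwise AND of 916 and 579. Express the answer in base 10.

512

916 = 1110010100
579 = 1001000011
AND → 1000000000 = 512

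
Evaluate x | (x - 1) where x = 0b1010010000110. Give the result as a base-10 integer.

5255

x = 1010010000110 = 5254
x - 1 = 1010010000101
OR    = 1010010000111 = 5255
(x | (x - 1) sets all bits below the lowest set bit.)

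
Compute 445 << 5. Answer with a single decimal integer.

445 = 00000110111101
shift left by 5 → 11011110100000 = 14240
(equivalently, 445 × 2^5 = 445 × 32)

14240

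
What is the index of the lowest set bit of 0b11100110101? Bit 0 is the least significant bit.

0b11100110101 = 11100110101
Trailing zeros: 0, so the lowest set bit is bit 0 (value 1).

0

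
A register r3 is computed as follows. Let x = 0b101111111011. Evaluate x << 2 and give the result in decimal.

12268

x = 00101111111011
shift left by 2 → 10111111101100 = 12268
(equivalently, 3067 × 2^2 = 3067 × 4)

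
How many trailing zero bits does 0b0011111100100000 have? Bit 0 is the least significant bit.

5

0b0011111100100000 = 11111100100000
Trailing zeros: 5, so the lowest set bit is bit 5 (value 32).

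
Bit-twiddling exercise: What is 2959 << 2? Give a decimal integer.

2959 = 00101110001111
shift left by 2 → 10111000111100 = 11836
(equivalently, 2959 × 2^2 = 2959 × 4)

11836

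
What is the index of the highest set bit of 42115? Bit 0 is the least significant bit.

42115 = 1010010010000011
The topmost 1 is at position 15 (since 2^15 = 32768 ≤ 42115 < 65536).

15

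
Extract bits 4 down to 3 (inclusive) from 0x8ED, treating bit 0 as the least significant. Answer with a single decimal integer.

v = 00100011101101
Shift right by 3: 00100011101
Mask low 2 bits: 01 = 1

1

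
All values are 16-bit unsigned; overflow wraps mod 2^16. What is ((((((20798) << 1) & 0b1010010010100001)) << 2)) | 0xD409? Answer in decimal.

20798 = 0101000100111110
→ << 1 (mod 2^16) → 1010001001111100 = 41596
0b1010010010100001 = 1010010010100001
→ & → 1010000000100000 = 40992
→ << 2 (mod 2^16) → 1000000010000000 = 32896
0xD409 = 1101010000001001
→ | → 1101010010001001 = 54409

54409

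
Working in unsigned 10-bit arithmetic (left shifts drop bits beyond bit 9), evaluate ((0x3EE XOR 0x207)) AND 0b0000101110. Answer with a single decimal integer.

0x3EE = 1111101110
0x207 = 1000000111
→ XOR → 0111101001 = 489
0b0000101110 = 0000101110
→ AND → 0000101000 = 40

40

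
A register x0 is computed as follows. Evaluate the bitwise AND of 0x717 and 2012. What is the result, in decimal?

1812

0x717 = 11100010111
2012 = 11111011100
AND → 11100010100 = 1812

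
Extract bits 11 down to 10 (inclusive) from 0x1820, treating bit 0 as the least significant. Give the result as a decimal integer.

v = 1100000100000
Shift right by 10: 110
Mask low 2 bits: 10 = 2

2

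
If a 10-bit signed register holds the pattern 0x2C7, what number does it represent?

pattern = 1011000111 (MSB is 1 ⇒ negative)
Invert: 0100111000, add 1 → 0100111001 = 313, so the value is -313.
(Equivalently: 711 - 2^10 = 711 - 1024 = -313.)

-313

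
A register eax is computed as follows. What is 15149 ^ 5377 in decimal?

15149 = 11101100101101
5377 = 01010100000001
XOR → 10111000101100 = 11820

11820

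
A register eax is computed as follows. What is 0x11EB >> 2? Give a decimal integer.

0x11EB = 1000111101011
shift right by 2 → 0010001111010 = 1146
(equivalently, floor(4587 / 4))

1146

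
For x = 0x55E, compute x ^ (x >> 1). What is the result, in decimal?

x = 10101011110 = 1374
x>>1 = 01010101111
XOR  = 11111110001 = 2033
(x ^ (x >> 1) gives the standard binary-reflected Gray code of x.)

2033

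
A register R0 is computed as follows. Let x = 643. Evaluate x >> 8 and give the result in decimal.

643 = 1010000011
shift right by 8 → 0000000010 = 2
(equivalently, floor(643 / 256))

2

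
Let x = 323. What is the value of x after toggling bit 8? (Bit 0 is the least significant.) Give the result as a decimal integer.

67

x = 000101000011
bit 8 is currently 1; toggle it via x ^ (1 << 8) = x ^ 256
→ 000001000011 = 67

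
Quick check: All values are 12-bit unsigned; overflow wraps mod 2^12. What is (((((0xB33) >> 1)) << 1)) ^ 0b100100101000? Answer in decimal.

538

0xB33 = 101100110011
→ >> 1 → 010110011001 = 1433
→ << 1 (mod 2^12) → 101100110010 = 2866
0b100100101000 = 100100101000
→ ^ → 001000011010 = 538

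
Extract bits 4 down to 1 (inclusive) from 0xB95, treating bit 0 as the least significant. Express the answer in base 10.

v = 0101110010101
Shift right by 1: 010111001010
Mask low 4 bits: 1010 = 10

10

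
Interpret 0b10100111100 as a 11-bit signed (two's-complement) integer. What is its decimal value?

pattern = 10100111100 (MSB is 1 ⇒ negative)
Invert: 01011000011, add 1 → 01011000100 = 708, so the value is -708.
(Equivalently: 1340 - 2^11 = 1340 - 2048 = -708.)

-708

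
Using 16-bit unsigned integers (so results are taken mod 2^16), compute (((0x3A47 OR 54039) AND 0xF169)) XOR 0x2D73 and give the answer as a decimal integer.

0x3A47 = 0011101001000111
54039 = 1101001100010111
→ OR → 1111101101010111 = 64343
0xF169 = 1111000101101001
→ AND → 1111000101000001 = 61761
0x2D73 = 0010110101110011
→ XOR → 1101110000110010 = 56370

56370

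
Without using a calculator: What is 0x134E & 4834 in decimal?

4674

0x134E = 1001101001110
4834 = 1001011100010
AND → 1001001000010 = 4674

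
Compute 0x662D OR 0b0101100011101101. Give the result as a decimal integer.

0x662D = 110011000101101
b = 101100011101101
 OR → 111111011101101 = 32493

32493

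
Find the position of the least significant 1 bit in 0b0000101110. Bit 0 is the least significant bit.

1

0b0000101110 = 101110
Trailing zeros: 1, so the lowest set bit is bit 1 (value 2).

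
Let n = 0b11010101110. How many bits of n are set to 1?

7

n = 11010101110
Count the 1s: 1 + 1 + 1 + 1 + 1 + 1 + 1 = 7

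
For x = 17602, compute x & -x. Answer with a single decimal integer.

2

x = 100010011000010 = 17602
-x (two's complement) = …011101100111110
AND   = 000000000000010 = 2
(x & -x isolates the lowest set bit of x.)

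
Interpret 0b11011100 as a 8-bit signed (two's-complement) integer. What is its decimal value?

-36

pattern = 11011100 (MSB is 1 ⇒ negative)
Invert: 00100011, add 1 → 00100100 = 36, so the value is -36.
(Equivalently: 220 - 2^8 = 220 - 256 = -36.)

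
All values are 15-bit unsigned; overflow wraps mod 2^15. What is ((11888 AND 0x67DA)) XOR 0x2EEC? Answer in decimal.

2236

11888 = 010111001110000
0x67DA = 110011111011010
→ AND → 010011001010000 = 9808
0x2EEC = 010111011101100
→ XOR → 000100010111100 = 2236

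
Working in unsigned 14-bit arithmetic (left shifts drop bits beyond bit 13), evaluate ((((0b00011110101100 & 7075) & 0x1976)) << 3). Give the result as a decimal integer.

0b00011110101100 = 00011110101100
7075 = 01101110100011
→ & → 00001110100000 = 928
0x1976 = 01100101110110
→ & → 00000100100000 = 288
→ << 3 (mod 2^14) → 00100100000000 = 2304

2304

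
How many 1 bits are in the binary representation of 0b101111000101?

7

n = 101111000101
Count the 1s: 1 + 1 + 1 + 1 + 1 + 1 + 1 = 7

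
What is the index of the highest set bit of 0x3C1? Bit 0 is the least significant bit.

9

0x3C1 = 1111000001
The topmost 1 is at position 9 (since 2^9 = 512 ≤ 961 < 1024).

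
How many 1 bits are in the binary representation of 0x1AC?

5

0x1AC = 110101100
Count the 1s: 1 + 1 + 1 + 1 + 1 = 5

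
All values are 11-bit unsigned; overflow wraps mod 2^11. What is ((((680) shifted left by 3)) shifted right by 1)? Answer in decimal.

680 = 01010101000
→ shifted left by 3 (mod 2^11) → 10101000000 = 1344
→ shifted right by 1 → 01010100000 = 672

672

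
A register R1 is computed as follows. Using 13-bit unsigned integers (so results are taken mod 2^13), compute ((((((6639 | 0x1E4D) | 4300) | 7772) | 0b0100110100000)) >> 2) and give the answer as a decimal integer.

6639 = 1100111101111
0x1E4D = 1111001001101
→ | → 1111111101111 = 8175
4300 = 1000011001100
→ | → 1111111101111 = 8175
7772 = 1111001011100
→ | → 1111111111111 = 8191
0b0100110100000 = 0100110100000
→ | → 1111111111111 = 8191
→ >> 2 → 0011111111111 = 2047

2047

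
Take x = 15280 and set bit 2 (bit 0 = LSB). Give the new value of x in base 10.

x = 011101110110000
bit 2 is currently 0; set it via x | (1 << 2) = x | 4
→ 011101110110100 = 15284

15284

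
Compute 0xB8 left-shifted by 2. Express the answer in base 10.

0xB8 = 0010111000
shift left by 2 → 1011100000 = 736
(equivalently, 184 × 2^2 = 184 × 4)

736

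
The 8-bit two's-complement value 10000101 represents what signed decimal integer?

-123

pattern = 10000101 (MSB is 1 ⇒ negative)
Invert: 01111010, add 1 → 01111011 = 123, so the value is -123.
(Equivalently: 133 - 2^8 = 133 - 256 = -123.)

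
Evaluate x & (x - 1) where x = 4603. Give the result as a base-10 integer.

4602

x = 1000111111011 = 4603
x - 1 = 1000111111010
AND   = 1000111111010 = 4602
(x & (x - 1) clears the lowest set bit of x.)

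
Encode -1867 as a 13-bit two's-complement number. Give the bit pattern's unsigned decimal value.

6325

1867 in 13 bits: 0011101001011
Invert: 1100010110100
Add 1:  1100010110101 = 6325
(Check: 2^13 - 1867 = 8192 - 1867 = 6325.)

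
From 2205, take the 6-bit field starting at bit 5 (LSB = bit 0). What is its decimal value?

v = 00100010011101
Shift right by 5: 001000100
Mask low 6 bits: 000100 = 4

4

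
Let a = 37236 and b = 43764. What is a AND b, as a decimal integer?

32884

37236 = 1001000101110100
43764 = 1010101011110100
AND → 1000000001110100 = 32884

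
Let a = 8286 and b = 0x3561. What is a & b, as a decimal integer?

8256

8286 = 10000001011110
0x3561 = 11010101100001
AND → 10000001000000 = 8256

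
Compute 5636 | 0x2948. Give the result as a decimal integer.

16204

5636 = 01011000000100
0x2948 = 10100101001000
 OR → 11111101001100 = 16204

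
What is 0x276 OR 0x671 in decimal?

0x276 = 01001110110
0x671 = 11001110001
 OR → 11001110111 = 1655

1655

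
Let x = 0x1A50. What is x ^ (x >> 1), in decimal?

6008

x = 1101001010000 = 6736
x>>1 = 0110100101000
XOR  = 1011101111000 = 6008
(x ^ (x >> 1) gives the standard binary-reflected Gray code of x.)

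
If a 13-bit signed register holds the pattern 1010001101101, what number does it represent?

pattern = 1010001101101 (MSB is 1 ⇒ negative)
Invert: 0101110010010, add 1 → 0101110010011 = 2963, so the value is -2963.
(Equivalently: 5229 - 2^13 = 5229 - 8192 = -2963.)

-2963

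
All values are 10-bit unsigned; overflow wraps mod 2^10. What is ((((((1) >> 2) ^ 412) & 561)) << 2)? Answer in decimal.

1 = 0000000001
→ >> 2 → 0000000000 = 0
412 = 0110011100
→ ^ → 0110011100 = 412
561 = 1000110001
→ & → 0000010000 = 16
→ << 2 (mod 2^10) → 0001000000 = 64

64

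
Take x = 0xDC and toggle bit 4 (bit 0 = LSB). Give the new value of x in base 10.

x = 11011100
bit 4 is currently 1; toggle it via x ^ (1 << 4) = x ^ 16
→ 11001100 = 204

204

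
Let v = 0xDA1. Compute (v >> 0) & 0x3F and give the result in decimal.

v = 0110110100001
Shift right by 0: 0110110100001
Mask low 6 bits: 100001 = 33

33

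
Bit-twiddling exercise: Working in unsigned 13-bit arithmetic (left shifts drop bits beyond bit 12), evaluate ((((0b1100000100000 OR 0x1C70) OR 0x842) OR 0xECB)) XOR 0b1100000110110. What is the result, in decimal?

1741

0b1100000100000 = 1100000100000
0x1C70 = 1110001110000
→ OR → 1110001110000 = 7280
0x842 = 0100001000010
→ OR → 1110001110010 = 7282
0xECB = 0111011001011
→ OR → 1111011111011 = 7931
0b1100000110110 = 1100000110110
→ XOR → 0011011001101 = 1741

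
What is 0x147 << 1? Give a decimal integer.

654

0x147 = 0101000111
shift left by 1 → 1010001110 = 654
(equivalently, 327 × 2^1 = 327 × 2)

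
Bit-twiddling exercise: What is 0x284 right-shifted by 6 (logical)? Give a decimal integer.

10

0x284 = 1010000100
shift right by 6 → 0000001010 = 10
(equivalently, floor(644 / 64))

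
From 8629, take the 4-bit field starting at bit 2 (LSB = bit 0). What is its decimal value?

v = 10000110110101
Shift right by 2: 100001101101
Mask low 4 bits: 1101 = 13

13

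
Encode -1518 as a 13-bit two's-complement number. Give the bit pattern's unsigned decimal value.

6674

1518 in 13 bits: 0010111101110
Invert: 1101000010001
Add 1:  1101000010010 = 6674
(Check: 2^13 - 1518 = 8192 - 1518 = 6674.)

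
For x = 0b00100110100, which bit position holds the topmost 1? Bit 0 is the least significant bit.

0b00100110100 = 100110100
The topmost 1 is at position 8 (since 2^8 = 256 ≤ 308 < 512).

8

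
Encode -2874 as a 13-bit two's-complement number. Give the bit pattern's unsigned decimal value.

2874 in 13 bits: 0101100111010
Invert: 1010011000101
Add 1:  1010011000110 = 5318
(Check: 2^13 - 2874 = 8192 - 2874 = 5318.)

5318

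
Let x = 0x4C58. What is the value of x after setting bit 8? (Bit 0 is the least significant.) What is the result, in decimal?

19800

x = 100110001011000
bit 8 is currently 0; set it via x | (1 << 8) = x | 256
→ 100110101011000 = 19800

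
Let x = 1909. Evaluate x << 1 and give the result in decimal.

3818

1909 = 011101110101
shift left by 1 → 111011101010 = 3818
(equivalently, 1909 × 2^1 = 1909 × 2)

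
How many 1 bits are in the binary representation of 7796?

7796 = 1111001110100
Count the 1s: 1 + 1 + 1 + 1 + 1 + 1 + 1 + 1 = 8

8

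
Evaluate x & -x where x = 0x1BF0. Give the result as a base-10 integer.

16

x = 1101111110000 = 7152
-x (two's complement) = …0010000010000
AND   = 0000000010000 = 16
(x & -x isolates the lowest set bit of x.)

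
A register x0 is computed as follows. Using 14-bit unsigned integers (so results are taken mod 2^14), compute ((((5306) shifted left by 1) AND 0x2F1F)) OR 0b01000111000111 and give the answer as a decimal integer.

5306 = 01010010111010
→ shifted left by 1 (mod 2^14) → 10100101110100 = 10612
0x2F1F = 10111100011111
→ AND → 10100100010100 = 10516
0b01000111000111 = 01000111000111
→ OR → 11100111010111 = 14807

14807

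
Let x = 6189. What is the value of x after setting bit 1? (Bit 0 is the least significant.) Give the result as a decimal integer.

6191

x = 1100000101101
bit 1 is currently 0; set it via x | (1 << 1) = x | 2
→ 1100000101111 = 6191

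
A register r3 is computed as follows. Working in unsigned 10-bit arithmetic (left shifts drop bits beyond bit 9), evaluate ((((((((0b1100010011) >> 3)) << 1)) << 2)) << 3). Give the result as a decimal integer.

0b1100010011 = 1100010011
→ >> 3 → 0001100010 = 98
→ << 1 (mod 2^10) → 0011000100 = 196
→ << 2 (mod 2^10) → 1100010000 = 784
→ << 3 (mod 2^10) → 0010000000 = 128

128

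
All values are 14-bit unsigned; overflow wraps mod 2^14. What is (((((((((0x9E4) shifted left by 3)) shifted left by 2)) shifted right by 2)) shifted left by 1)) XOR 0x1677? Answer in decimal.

2103

0x9E4 = 00100111100100
→ shifted left by 3 (mod 2^14) → 00111100100000 = 3872
→ shifted left by 2 (mod 2^14) → 11110010000000 = 15488
→ shifted right by 2 → 00111100100000 = 3872
→ shifted left by 1 (mod 2^14) → 01111001000000 = 7744
0x1677 = 01011001110111
→ XOR → 00100000110111 = 2103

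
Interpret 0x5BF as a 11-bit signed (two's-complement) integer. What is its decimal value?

pattern = 10110111111 (MSB is 1 ⇒ negative)
Invert: 01001000000, add 1 → 01001000001 = 577, so the value is -577.
(Equivalently: 1471 - 2^11 = 1471 - 2048 = -577.)

-577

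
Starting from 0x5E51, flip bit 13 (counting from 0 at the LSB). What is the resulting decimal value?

x = 101111001010001
bit 13 is currently 0; toggle it via x ^ (1 << 13) = x ^ 8192
→ 111111001010001 = 32337

32337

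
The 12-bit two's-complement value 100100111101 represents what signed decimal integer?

pattern = 100100111101 (MSB is 1 ⇒ negative)
Invert: 011011000010, add 1 → 011011000011 = 1731, so the value is -1731.
(Equivalently: 2365 - 2^12 = 2365 - 4096 = -1731.)

-1731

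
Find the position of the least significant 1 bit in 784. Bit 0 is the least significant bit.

4

784 = 1100010000
Trailing zeros: 4, so the lowest set bit is bit 4 (value 16).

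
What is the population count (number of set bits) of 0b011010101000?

5

n = 11010101000
Count the 1s: 1 + 1 + 1 + 1 + 1 = 5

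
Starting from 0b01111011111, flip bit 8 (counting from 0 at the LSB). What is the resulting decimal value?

735

x = 01111011111
bit 8 is currently 1; toggle it via x ^ (1 << 8) = x ^ 256
→ 01011011111 = 735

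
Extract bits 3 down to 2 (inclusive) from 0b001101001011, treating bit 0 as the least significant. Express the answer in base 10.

v = 001101001011
Shift right by 2: 0011010010
Mask low 2 bits: 10 = 2

2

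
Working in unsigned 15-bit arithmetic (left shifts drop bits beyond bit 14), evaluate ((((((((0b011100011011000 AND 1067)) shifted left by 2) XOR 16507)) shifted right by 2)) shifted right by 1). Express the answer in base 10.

0b011100011011000 = 011100011011000
1067 = 000010000101011
→ AND → 000000000001000 = 8
→ shifted left by 2 (mod 2^15) → 000000000100000 = 32
16507 = 100000001111011
→ XOR → 100000001011011 = 16475
→ shifted right by 2 → 001000000010110 = 4118
→ shifted right by 1 → 000100000001011 = 2059

2059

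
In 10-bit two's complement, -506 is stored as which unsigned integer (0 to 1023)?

506 in 10 bits: 0111111010
Invert: 1000000101
Add 1:  1000000110 = 518
(Check: 2^10 - 506 = 1024 - 506 = 518.)

518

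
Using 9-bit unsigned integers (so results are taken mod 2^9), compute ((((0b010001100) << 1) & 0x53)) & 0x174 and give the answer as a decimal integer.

0b010001100 = 010001100
→ << 1 (mod 2^9) → 100011000 = 280
0x53 = 001010011
→ & → 000010000 = 16
0x174 = 101110100
→ & → 000010000 = 16

16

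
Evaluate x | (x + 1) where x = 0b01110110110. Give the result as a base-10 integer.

951

x = 1110110110 = 950
x + 1 = 1110110111
OR    = 1110110111 = 951
(x | (x + 1) sets the lowest cleared bit.)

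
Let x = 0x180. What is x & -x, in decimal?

x = 110000000 = 384
-x (two's complement) = …010000000
AND   = 010000000 = 128
(x & -x isolates the lowest set bit of x.)

128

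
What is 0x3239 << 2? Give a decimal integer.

51428

0x3239 = 0011001000111001
shift left by 2 → 1100100011100100 = 51428
(equivalently, 12857 × 2^2 = 12857 × 4)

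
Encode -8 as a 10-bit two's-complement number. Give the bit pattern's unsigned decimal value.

8 in 10 bits: 0000001000
Invert: 1111110111
Add 1:  1111111000 = 1016
(Check: 2^10 - 8 = 1024 - 8 = 1016.)

1016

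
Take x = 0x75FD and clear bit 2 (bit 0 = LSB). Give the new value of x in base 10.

30201

x = 111010111111101
bit 2 is currently 1; clear it via x & ~(1 << 2) = x & ~4
→ 111010111111001 = 30201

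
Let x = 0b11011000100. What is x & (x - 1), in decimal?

1728

x = 11011000100 = 1732
x - 1 = 11011000011
AND   = 11011000000 = 1728
(x & (x - 1) clears the lowest set bit of x.)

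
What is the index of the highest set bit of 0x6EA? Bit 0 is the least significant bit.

10

0x6EA = 11011101010
The topmost 1 is at position 10 (since 2^10 = 1024 ≤ 1770 < 2048).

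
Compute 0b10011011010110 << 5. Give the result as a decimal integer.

318144

x = 0000010011011010110
shift left by 5 → 1001101101011000000 = 318144
(equivalently, 9942 × 2^5 = 9942 × 32)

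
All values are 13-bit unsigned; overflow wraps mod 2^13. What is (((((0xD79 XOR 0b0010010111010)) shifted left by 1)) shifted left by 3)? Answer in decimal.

7216

0xD79 = 0110101111001
0b0010010111010 = 0010010111010
→ XOR → 0100111000011 = 2499
→ shifted left by 1 (mod 2^13) → 1001110000110 = 4998
→ shifted left by 3 (mod 2^13) → 1110000110000 = 7216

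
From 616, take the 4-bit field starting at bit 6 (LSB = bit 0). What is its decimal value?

9

v = 1001101000
Shift right by 6: 1001
Mask low 4 bits: 1001 = 9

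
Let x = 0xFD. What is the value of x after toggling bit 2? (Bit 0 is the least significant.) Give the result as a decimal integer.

x = 11111101
bit 2 is currently 1; toggle it via x ^ (1 << 2) = x ^ 4
→ 11111001 = 249

249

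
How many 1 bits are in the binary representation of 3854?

3854 = 111100001110
Count the 1s: 1 + 1 + 1 + 1 + 1 + 1 + 1 = 7

7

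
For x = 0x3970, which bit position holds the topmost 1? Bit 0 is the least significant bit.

0x3970 = 11100101110000
The topmost 1 is at position 13 (since 2^13 = 8192 ≤ 14704 < 16384).

13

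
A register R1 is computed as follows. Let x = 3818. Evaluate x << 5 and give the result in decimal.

3818 = 00000111011101010
shift left by 5 → 11101110101000000 = 122176
(equivalently, 3818 × 2^5 = 3818 × 32)

122176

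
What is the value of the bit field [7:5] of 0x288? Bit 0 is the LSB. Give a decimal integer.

4

v = 01010001000
Shift right by 5: 010100
Mask low 3 bits: 100 = 4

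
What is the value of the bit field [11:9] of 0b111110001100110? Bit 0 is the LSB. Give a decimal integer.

6

v = 111110001100110
Shift right by 9: 111110
Mask low 3 bits: 110 = 6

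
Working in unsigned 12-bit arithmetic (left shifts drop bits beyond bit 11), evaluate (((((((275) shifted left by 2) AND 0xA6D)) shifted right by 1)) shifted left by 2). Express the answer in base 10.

152

275 = 000100010011
→ shifted left by 2 (mod 2^12) → 010001001100 = 1100
0xA6D = 101001101101
→ AND → 000001001100 = 76
→ shifted right by 1 → 000000100110 = 38
→ shifted left by 2 (mod 2^12) → 000010011000 = 152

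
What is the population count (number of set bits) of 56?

3

56 = 111000
Count the 1s: 1 + 1 + 1 = 3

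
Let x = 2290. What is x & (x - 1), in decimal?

2288

x = 100011110010 = 2290
x - 1 = 100011110001
AND   = 100011110000 = 2288
(x & (x - 1) clears the lowest set bit of x.)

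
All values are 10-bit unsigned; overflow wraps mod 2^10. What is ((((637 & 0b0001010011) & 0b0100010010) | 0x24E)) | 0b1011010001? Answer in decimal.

735

637 = 1001111101
0b0001010011 = 0001010011
→ & → 0001010001 = 81
0b0100010010 = 0100010010
→ & → 0000010000 = 16
0x24E = 1001001110
→ | → 1001011110 = 606
0b1011010001 = 1011010001
→ | → 1011011111 = 735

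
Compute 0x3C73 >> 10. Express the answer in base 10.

0x3C73 = 11110001110011
shift right by 10 → 00000000001111 = 15
(equivalently, floor(15475 / 1024))

15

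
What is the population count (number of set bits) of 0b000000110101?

n = 110101
Count the 1s: 1 + 1 + 1 + 1 = 4

4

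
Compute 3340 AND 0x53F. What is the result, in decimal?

1292

3340 = 110100001100
0x53F = 010100111111
AND → 010100001100 = 1292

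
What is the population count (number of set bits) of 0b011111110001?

n = 11111110001
Count the 1s: 1 + 1 + 1 + 1 + 1 + 1 + 1 + 1 = 8

8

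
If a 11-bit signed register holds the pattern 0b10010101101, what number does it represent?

pattern = 10010101101 (MSB is 1 ⇒ negative)
Invert: 01101010010, add 1 → 01101010011 = 851, so the value is -851.
(Equivalently: 1197 - 2^11 = 1197 - 2048 = -851.)

-851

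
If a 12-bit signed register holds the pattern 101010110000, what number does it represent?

pattern = 101010110000 (MSB is 1 ⇒ negative)
Invert: 010101001111, add 1 → 010101010000 = 1360, so the value is -1360.
(Equivalently: 2736 - 2^12 = 2736 - 4096 = -1360.)

-1360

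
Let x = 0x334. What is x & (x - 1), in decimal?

816

x = 1100110100 = 820
x - 1 = 1100110011
AND   = 1100110000 = 816
(x & (x - 1) clears the lowest set bit of x.)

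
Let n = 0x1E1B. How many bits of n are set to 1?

0x1E1B = 1111000011011
Count the 1s: 1 + 1 + 1 + 1 + 1 + 1 + 1 + 1 = 8

8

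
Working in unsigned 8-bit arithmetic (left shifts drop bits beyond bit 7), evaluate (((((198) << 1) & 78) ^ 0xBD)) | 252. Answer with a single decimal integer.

253

198 = 11000110
→ << 1 (mod 2^8) → 10001100 = 140
78 = 01001110
→ & → 00001100 = 12
0xBD = 10111101
→ ^ → 10110001 = 177
252 = 11111100
→ | → 11111101 = 253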